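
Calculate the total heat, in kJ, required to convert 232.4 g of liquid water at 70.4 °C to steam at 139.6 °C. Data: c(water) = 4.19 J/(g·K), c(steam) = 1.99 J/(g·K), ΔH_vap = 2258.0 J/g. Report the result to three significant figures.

q = 572 kJ

q1 (heat water 70.4→100.0 °C): 232.4 × 4.19 × 29.6 = 28823 J
q2 (vaporize at 100 °C): 232.4 × 2258.0 = 524759 J
q3 (heat steam 100.0→139.6 °C): 232.4 × 1.99 × 39.6 = 18314 J
Total: 28823 + 524759 + 18314 = 571896 J = 572 kJ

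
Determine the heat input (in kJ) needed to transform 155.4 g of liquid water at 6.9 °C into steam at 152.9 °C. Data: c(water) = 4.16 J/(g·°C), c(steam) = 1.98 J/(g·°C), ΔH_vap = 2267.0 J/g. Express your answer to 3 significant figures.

q = 429 kJ

q1 (heat water 6.9→100.0 °C): 155.4 × 4.16 × 93.1 = 60186 J
q2 (vaporize at 100 °C): 155.4 × 2267.0 = 352292 J
q3 (heat steam 100.0→152.9 °C): 155.4 × 1.98 × 52.9 = 16277 J
Total: 60186 + 352292 + 16277 = 428755 J = 429 kJ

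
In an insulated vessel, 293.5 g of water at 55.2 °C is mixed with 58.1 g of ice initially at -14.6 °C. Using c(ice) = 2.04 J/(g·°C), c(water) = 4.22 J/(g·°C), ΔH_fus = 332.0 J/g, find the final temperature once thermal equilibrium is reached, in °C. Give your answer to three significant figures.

T_f = 31.9 °C

Heat to bring ice to 0 °C and melt it: q₁ = 58.1×2.04×14.6 + 58.1×332.0 = 21020 J
Heat the water can supply cooling to 0 °C: 293.5×4.22×55.2 = 68369.1 J > q₁, so all ice melts.
Energy balance: 293.5×4.22×(55.2 − T) = 21020 + 58.1×4.22×(T − 0)
1238.57(55.2 − T) = 21020 + 245.182 T
68369.1 − 21020 = 1483.752 T
T = 47349.1 / 1483.752 = 31.91 °C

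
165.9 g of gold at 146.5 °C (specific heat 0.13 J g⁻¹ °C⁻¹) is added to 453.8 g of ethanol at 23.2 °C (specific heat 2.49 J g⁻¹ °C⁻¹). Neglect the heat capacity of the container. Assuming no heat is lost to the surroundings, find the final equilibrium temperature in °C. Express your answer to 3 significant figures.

T_f = 25.5 °C

Heat lost by gold = heat gained by ethanol.
(165.9)(0.13)(146.5 − T) = (453.8)(2.49)(T − 23.2)
21.567 (146.5 − T) = 1129.962 (T − 23.2)
3159.6 − 21.567 T = 1129.962 T − 26215
29374.6 = 1151.529 T
T = 25.51 °C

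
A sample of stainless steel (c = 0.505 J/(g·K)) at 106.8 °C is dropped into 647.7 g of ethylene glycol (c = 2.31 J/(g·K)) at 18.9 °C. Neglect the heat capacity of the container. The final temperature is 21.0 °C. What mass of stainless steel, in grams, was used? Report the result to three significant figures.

q_gained = (647.7 × 2.31) × (21.0 − 18.9) = 3142 J
q_lost = m × 0.505 × (106.8 − 21.0) = 43.329 m
m = 3142 / 43.329 = 72.5 g

m = 72.5 g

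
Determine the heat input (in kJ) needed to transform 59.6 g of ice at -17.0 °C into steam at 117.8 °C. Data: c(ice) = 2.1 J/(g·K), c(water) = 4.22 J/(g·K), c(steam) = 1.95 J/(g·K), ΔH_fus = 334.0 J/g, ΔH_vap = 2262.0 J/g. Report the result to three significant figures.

q1 (heat ice -17.0→0.0 °C): 59.6 × 2.1 × 17.0 = 2128 J
q2 (melt at 0 °C): 59.6 × 334.0 = 19906 J
q3 (heat water 0.0→100.0 °C): 59.6 × 4.22 × 100.0 = 25151 J
q4 (vaporize at 100 °C): 59.6 × 2262.0 = 134815 J
q5 (heat steam 100.0→117.8 °C): 59.6 × 1.95 × 17.8 = 2069 J
Total: 2128 + 19906 + 25151 + 134815 + 2069 = 184069 J = 184 kJ

q = 184 kJ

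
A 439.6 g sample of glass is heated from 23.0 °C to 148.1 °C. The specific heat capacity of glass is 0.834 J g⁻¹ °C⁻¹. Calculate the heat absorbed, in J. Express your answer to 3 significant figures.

q = 45900 J

q = m c ΔT = 439.6 × 0.834 × (148.1 − 23.0)
q = 439.6 × 0.834 × 125.1 = 45860 J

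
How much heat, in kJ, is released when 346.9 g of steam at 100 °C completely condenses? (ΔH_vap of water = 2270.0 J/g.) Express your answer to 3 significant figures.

q = m × ΔH_vap = 346.9 × 2270.0 = 787460 J = 787 kJ

q = 787 kJ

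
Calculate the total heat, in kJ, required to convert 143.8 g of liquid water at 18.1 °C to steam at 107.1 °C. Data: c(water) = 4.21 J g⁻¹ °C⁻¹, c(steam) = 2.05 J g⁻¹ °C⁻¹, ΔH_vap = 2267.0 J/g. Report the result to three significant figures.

q1 (heat water 18.1→100.0 °C): 143.8 × 4.21 × 81.9 = 49582 J
q2 (vaporize at 100 °C): 143.8 × 2267.0 = 325995 J
q3 (heat steam 100.0→107.1 °C): 143.8 × 2.05 × 7.1 = 2093 J
Total: 49582 + 325995 + 2093 = 377670 J = 378 kJ

q = 378 kJ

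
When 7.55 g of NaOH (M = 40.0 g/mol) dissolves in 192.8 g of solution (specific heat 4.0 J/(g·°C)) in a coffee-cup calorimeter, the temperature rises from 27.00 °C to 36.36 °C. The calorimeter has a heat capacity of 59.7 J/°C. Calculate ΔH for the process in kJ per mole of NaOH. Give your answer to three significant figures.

|ΔT| = |36.36 − 27.00| = 9.36 °C
|q_surr| = (192.8 × 4.0 + 59.7) × 9.36 = 830.9 × 9.36 = 7777 J
n(NaOH) = 7.55 / 40.0 = 0.1888 mol
Temperature rose, so q_rxn = −|q_surr| = -7.777 kJ
ΔH = q_rxn / n = -41.19 kJ/mol

ΔH = -41.2 kJ/mol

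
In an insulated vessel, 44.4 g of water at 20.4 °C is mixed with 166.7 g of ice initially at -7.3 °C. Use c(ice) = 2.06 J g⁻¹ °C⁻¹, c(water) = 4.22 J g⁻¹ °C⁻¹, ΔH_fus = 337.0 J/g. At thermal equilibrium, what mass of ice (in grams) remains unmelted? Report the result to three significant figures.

m_ice remaining = 163 g

Heat to warm all ice to 0 °C: 166.7×2.06×7.3 = 2506.8 J
Heat released by water cooling to 0 °C: 44.4×4.22×20.4 = 3822.3 J
3822.3 J < 2506.8 + 166.7×337.0 = 58684.7 J, so not all ice melts; final T = 0 °C.
Heat left for melting: 3822.3 − 2506.8 = 1315.5 J
Mass melted = 1315.5 / 337.0 = 3.904 g
Ice remaining = 166.7 − 3.904 = 162.796 g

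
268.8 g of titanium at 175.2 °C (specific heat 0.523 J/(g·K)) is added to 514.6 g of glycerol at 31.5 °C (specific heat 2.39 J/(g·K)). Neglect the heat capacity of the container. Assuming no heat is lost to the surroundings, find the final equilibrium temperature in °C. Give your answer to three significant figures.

Heat lost by titanium = heat gained by glycerol.
(268.8)(0.523)(175.2 − T) = (514.6)(2.39)(T − 31.5)
140.5824 (175.2 − T) = 1229.894 (T − 31.5)
24630 − 140.5824 T = 1229.894 T − 38742
63372 = 1370.4764 T
T = 46.24 °C

T_f = 46.2 °C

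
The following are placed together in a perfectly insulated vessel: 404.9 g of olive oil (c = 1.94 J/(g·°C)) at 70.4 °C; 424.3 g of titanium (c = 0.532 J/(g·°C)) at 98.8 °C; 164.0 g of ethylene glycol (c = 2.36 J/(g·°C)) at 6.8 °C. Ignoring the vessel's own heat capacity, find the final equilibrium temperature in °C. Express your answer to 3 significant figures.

Σ mᵢcᵢ(T − Tᵢ) = 0  ⇒  T = Σ mᵢcᵢTᵢ / Σ mᵢcᵢ
Σ mᵢcᵢ = 404.9×1.94 + 424.3×0.532 + 164.0×2.36 = 1398.2736
Σ mᵢcᵢTᵢ = 785.506×70.4 + 225.7276×98.8 + 387.04×6.8 = 80233
T = 80233 / 1398.2736 = 57.38 °C

T_f = 57.4 °C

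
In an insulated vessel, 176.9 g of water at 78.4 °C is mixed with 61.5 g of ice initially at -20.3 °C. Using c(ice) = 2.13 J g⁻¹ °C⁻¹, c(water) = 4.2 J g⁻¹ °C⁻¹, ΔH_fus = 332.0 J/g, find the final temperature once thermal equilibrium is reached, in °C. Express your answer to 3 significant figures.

T_f = 35.1 °C

Heat to bring ice to 0 °C and melt it: q₁ = 61.5×2.13×20.3 + 61.5×332.0 = 23077 J
Heat the water can supply cooling to 0 °C: 176.9×4.2×78.4 = 58249.6 J > q₁, so all ice melts.
Energy balance: 176.9×4.2×(78.4 − T) = 23077 + 61.5×4.2×(T − 0)
742.98(78.4 − T) = 23077 + 258.3 T
58249.6 − 23077 = 1001.28 T
T = 35172.6 / 1001.28 = 35.13 °C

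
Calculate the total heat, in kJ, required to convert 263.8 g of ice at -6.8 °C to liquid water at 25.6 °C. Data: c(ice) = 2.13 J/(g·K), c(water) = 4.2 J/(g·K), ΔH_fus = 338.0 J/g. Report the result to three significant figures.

q1 (heat ice -6.8→0.0 °C): 263.8 × 2.13 × 6.8 = 3821 J
q2 (melt at 0 °C): 263.8 × 338.0 = 89164 J
q3 (heat water 0.0→25.6 °C): 263.8 × 4.2 × 25.6 = 28364 J
Total: 3821 + 89164 + 28364 = 121349 J = 121 kJ

q = 121 kJ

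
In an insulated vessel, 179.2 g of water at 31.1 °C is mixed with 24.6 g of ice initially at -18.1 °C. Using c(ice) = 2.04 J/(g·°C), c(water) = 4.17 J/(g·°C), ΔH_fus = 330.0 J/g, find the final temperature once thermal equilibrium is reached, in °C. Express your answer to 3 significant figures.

T_f = 16.7 °C

Heat to bring ice to 0 °C and melt it: q₁ = 24.6×2.04×18.1 + 24.6×330.0 = 9026.3 J
Heat the water can supply cooling to 0 °C: 179.2×4.17×31.1 = 23239.9 J > q₁, so all ice melts.
Energy balance: 179.2×4.17×(31.1 − T) = 9026.3 + 24.6×4.17×(T − 0)
747.264(31.1 − T) = 9026.3 + 102.582 T
23239.9 − 9026.3 = 849.846 T
T = 14213.6 / 849.846 = 16.72 °C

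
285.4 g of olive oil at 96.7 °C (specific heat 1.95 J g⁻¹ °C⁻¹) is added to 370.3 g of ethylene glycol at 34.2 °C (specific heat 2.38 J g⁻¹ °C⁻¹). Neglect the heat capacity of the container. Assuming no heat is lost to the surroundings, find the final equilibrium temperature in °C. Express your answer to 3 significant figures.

Heat lost by olive oil = heat gained by ethylene glycol.
(285.4)(1.95)(96.7 − T) = (370.3)(2.38)(T − 34.2)
556.53 (96.7 − T) = 881.314 (T − 34.2)
53816 − 556.53 T = 881.314 T − 30141
83957 = 1437.844 T
T = 58.39 °C

T_f = 58.4 °C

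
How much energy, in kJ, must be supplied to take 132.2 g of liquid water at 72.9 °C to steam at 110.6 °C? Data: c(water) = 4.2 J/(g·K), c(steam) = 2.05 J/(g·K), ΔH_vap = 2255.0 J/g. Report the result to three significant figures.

q1 (heat water 72.9→100.0 °C): 132.2 × 4.2 × 27.1 = 15047 J
q2 (vaporize at 100 °C): 132.2 × 2255.0 = 298111 J
q3 (heat steam 100.0→110.6 °C): 132.2 × 2.05 × 10.6 = 2873 J
Total: 15047 + 298111 + 2873 = 316031 J = 316 kJ

q = 316 kJ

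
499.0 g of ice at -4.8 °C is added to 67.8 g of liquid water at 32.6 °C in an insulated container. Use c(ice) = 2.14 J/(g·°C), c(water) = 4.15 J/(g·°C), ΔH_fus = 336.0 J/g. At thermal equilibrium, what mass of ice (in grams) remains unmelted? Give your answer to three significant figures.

m_ice remaining = 487 g

Heat to warm all ice to 0 °C: 499.0×2.14×4.8 = 5125.7 J
Heat released by water cooling to 0 °C: 67.8×4.15×32.6 = 9172.7 J
9172.7 J < 5125.7 + 499.0×336.0 = 172789.7 J, so not all ice melts; final T = 0 °C.
Heat left for melting: 9172.7 − 5125.7 = 4047.0 J
Mass melted = 4047.0 / 336.0 = 12.04 g
Ice remaining = 499.0 − 12.04 = 486.96 g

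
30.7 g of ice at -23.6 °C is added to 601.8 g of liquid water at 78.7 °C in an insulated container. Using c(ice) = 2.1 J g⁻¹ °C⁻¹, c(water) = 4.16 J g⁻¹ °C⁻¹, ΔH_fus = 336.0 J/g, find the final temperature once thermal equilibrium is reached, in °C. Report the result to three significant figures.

T_f = 70.4 °C

Heat to bring ice to 0 °C and melt it: q₁ = 30.7×2.1×23.6 + 30.7×336.0 = 11837 J
Heat the water can supply cooling to 0 °C: 601.8×4.16×78.7 = 197025 J > q₁, so all ice melts.
Energy balance: 601.8×4.16×(78.7 − T) = 11837 + 30.7×4.16×(T − 0)
2503.488(78.7 − T) = 11837 + 127.712 T
197025 − 11837 = 2631.200 T
T = 185188 / 2631.200 = 70.38 °C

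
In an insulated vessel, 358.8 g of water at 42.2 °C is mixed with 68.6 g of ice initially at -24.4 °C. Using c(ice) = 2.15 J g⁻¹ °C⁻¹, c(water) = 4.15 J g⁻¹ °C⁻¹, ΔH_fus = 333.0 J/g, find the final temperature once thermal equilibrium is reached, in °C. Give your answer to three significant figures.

T_f = 20.5 °C

Heat to bring ice to 0 °C and melt it: q₁ = 68.6×2.15×24.4 + 68.6×333.0 = 26443 J
Heat the water can supply cooling to 0 °C: 358.8×4.15×42.2 = 62836.6 J > q₁, so all ice melts.
Energy balance: 358.8×4.15×(42.2 − T) = 26443 + 68.6×4.15×(T − 0)
1489.02(42.2 − T) = 26443 + 284.69 T
62836.6 − 26443 = 1773.71 T
T = 36393.6 / 1773.71 = 20.52 °C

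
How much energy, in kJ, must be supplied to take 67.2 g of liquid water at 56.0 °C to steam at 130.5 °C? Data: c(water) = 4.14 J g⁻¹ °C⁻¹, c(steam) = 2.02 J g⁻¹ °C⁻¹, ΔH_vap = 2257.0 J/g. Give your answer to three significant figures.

q1 (heat water 56.0→100.0 °C): 67.2 × 4.14 × 44.0 = 12241 J
q2 (vaporize at 100 °C): 67.2 × 2257.0 = 151670 J
q3 (heat steam 100.0→130.5 °C): 67.2 × 2.02 × 30.5 = 4140 J
Total: 12241 + 151670 + 4140 = 168051 J = 168 kJ

q = 168 kJ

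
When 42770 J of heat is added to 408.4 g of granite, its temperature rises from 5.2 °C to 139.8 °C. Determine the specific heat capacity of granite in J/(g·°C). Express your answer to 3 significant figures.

c = 0.778 J/(g·°C)

c = q / (m ΔT) = 42770 / (408.4 × 134.6)
c = 42770 / 54970.64 = 0.778 J/(g·°C)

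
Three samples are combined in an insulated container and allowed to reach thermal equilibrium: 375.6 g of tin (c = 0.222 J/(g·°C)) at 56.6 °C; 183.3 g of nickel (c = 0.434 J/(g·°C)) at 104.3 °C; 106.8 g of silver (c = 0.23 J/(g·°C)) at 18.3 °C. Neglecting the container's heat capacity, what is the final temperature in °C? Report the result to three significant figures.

Σ mᵢcᵢ(T − Tᵢ) = 0  ⇒  T = Σ mᵢcᵢTᵢ / Σ mᵢcᵢ
Σ mᵢcᵢ = 375.6×0.222 + 183.3×0.434 + 106.8×0.23 = 187.4994
Σ mᵢcᵢTᵢ = 83.3832×56.6 + 79.5522×104.3 + 24.564×18.3 = 13466
T = 13466 / 187.4994 = 71.82 °C

T_f = 71.8 °C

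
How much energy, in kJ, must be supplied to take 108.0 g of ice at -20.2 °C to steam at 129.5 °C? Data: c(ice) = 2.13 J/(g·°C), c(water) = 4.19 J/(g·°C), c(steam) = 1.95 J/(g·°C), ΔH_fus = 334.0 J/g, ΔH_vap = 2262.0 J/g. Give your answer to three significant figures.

q1 (heat ice -20.2→0.0 °C): 108.0 × 2.13 × 20.2 = 4647 J
q2 (melt at 0 °C): 108.0 × 334.0 = 36072 J
q3 (heat water 0.0→100.0 °C): 108.0 × 4.19 × 100.0 = 45252 J
q4 (vaporize at 100 °C): 108.0 × 2262.0 = 244296 J
q5 (heat steam 100.0→129.5 °C): 108.0 × 1.95 × 29.5 = 6213 J
Total: 4647 + 36072 + 45252 + 244296 + 6213 = 336480 J = 336 kJ

q = 336 kJ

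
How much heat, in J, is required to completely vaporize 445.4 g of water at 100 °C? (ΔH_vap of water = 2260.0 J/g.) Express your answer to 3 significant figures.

q = m × ΔH_vap = 445.4 × 2260.0 = 1007000 J

q = 1010000 J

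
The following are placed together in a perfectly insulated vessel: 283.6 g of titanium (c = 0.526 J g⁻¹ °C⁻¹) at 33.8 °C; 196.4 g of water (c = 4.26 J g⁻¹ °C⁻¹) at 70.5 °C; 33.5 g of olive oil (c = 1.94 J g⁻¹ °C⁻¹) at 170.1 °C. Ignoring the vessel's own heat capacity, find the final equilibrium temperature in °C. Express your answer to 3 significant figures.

T_f = 71.5 °C

Σ mᵢcᵢ(T − Tᵢ) = 0  ⇒  T = Σ mᵢcᵢTᵢ / Σ mᵢcᵢ
Σ mᵢcᵢ = 283.6×0.526 + 196.4×4.26 + 33.5×1.94 = 1050.8276
Σ mᵢcᵢTᵢ = 149.1736×33.8 + 836.664×70.5 + 64.99×170.1 = 75082
T = 75082 / 1050.8276 = 71.45 °C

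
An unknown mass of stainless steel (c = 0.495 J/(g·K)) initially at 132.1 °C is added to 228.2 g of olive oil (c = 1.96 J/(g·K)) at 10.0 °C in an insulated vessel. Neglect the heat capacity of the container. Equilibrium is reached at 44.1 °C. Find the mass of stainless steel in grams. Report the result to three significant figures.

q_gained = (228.2 × 1.96) × (44.1 − 10.0) = 15250 J
q_lost = m × 0.495 × (132.1 − 44.1) = 43.56 m
m = 15250 / 43.56 = 350 g

m = 350 g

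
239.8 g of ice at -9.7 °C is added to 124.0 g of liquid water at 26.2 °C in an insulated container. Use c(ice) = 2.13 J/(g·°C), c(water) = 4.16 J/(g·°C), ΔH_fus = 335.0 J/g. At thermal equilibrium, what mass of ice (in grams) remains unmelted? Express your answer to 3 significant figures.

m_ice remaining = 214 g

Heat to warm all ice to 0 °C: 239.8×2.13×9.7 = 4954.5 J
Heat released by water cooling to 0 °C: 124.0×4.16×26.2 = 13515 J
13515 J < 4954.5 + 239.8×335.0 = 85287.5 J, so not all ice melts; final T = 0 °C.
Heat left for melting: 13515 − 4954.5 = 8560.5 J
Mass melted = 8560.5 / 335.0 = 25.55 g
Ice remaining = 239.8 − 25.55 = 214.25 g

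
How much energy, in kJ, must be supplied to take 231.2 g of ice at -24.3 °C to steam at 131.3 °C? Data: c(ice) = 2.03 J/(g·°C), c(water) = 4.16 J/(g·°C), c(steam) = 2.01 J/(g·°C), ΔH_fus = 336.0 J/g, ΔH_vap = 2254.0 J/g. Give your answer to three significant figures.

q = 721 kJ

q1 (heat ice -24.3→0.0 °C): 231.2 × 2.03 × 24.3 = 11405 J
q2 (melt at 0 °C): 231.2 × 336.0 = 77683 J
q3 (heat water 0.0→100.0 °C): 231.2 × 4.16 × 100.0 = 96179 J
q4 (vaporize at 100 °C): 231.2 × 2254.0 = 521125 J
q5 (heat steam 100.0→131.3 °C): 231.2 × 2.01 × 31.3 = 14545 J
Total: 11405 + 77683 + 96179 + 521125 + 14545 = 720937 J = 721 kJ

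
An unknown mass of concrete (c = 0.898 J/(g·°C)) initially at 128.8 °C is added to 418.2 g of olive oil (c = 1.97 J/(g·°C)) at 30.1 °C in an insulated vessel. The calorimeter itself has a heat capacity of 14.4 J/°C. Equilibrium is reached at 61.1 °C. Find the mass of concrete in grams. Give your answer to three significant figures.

q_gained = (418.2 × 1.97 + 14.4) × (61.1 − 30.1) = 25986 J
q_lost = m × 0.898 × (128.8 − 61.1) = 60.7946 m
m = 25986 / 60.7946 = 427 g

m = 427 g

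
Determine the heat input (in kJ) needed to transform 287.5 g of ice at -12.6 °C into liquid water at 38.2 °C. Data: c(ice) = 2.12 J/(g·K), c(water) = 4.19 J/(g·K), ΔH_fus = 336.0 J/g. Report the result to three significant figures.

q = 150 kJ

q1 (heat ice -12.6→0.0 °C): 287.5 × 2.12 × 12.6 = 7680 J
q2 (melt at 0 °C): 287.5 × 336.0 = 96600 J
q3 (heat water 0.0→38.2 °C): 287.5 × 4.19 × 38.2 = 46017 J
Total: 7680 + 96600 + 46017 = 150297 J = 150 kJ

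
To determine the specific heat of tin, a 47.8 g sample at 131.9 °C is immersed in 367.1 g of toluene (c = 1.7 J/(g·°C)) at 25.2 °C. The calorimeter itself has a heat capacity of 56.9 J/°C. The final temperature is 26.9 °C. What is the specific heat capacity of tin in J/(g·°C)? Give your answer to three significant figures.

q_gained = (367.1 × 1.7 + 56.9) × (26.9 − 25.2) = 1158 J
q_lost = 47.8 × c × (131.9 − 26.9) = 5019 c
Set equal: c = 1158 / 5019 = 0.231 J/(g·°C)

c = 0.231 J/(g·°C)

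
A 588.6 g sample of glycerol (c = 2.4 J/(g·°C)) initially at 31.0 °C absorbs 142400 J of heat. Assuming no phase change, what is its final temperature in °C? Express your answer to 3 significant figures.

ΔT = q / (m c) = 142400 / (588.6 × 2.4) = 100.8 °C
T_f = 31.0 + 100.8 = 131.8 °C

T_f = 132 °C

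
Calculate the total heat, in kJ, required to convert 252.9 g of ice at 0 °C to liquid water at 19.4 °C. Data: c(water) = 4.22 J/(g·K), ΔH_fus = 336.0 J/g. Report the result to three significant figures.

q = 106 kJ

q1 (melt at 0 °C): 252.9 × 336.0 = 84974 J
q2 (heat water 0.0→19.4 °C): 252.9 × 4.22 × 19.4 = 20704 J
Total: 84974 + 20704 = 105678 J = 106 kJ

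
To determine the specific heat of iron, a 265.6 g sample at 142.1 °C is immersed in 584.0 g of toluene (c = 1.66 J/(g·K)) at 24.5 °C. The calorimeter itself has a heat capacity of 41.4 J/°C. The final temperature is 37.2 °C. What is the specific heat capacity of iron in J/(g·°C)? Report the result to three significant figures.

c = 0.461 J/(g·°C)

q_gained = (584.0 × 1.66 + 41.4) × (37.2 − 24.5) = 12840 J
q_lost = 265.6 × c × (142.1 − 37.2) = 27861.44 c
Set equal: c = 12840 / 27861.44 = 0.461 J/(g·°C)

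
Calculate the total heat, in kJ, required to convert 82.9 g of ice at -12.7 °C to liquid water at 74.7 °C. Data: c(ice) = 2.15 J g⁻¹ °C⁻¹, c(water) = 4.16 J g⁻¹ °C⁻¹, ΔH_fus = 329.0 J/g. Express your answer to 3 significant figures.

q = 55.3 kJ

q1 (heat ice -12.7→0.0 °C): 82.9 × 2.15 × 12.7 = 2264 J
q2 (melt at 0 °C): 82.9 × 329.0 = 27274 J
q3 (heat water 0.0→74.7 °C): 82.9 × 4.16 × 74.7 = 25761 J
Total: 2264 + 27274 + 25761 = 55299 J = 55.3 kJ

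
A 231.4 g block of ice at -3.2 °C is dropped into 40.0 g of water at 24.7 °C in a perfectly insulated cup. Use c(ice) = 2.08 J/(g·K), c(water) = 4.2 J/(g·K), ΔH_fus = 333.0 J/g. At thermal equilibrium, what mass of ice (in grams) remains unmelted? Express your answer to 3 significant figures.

m_ice remaining = 224 g

Heat to warm all ice to 0 °C: 231.4×2.08×3.2 = 1540.2 J
Heat released by water cooling to 0 °C: 40.0×4.2×24.7 = 4149.6 J
4149.6 J < 1540.2 + 231.4×333.0 = 78596.4 J, so not all ice melts; final T = 0 °C.
Heat left for melting: 4149.6 − 1540.2 = 2609.4 J
Mass melted = 2609.4 / 333.0 = 7.836 g
Ice remaining = 231.4 − 7.836 = 223.564 g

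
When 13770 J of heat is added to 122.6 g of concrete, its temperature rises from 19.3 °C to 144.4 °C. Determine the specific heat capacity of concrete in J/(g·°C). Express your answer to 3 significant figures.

c = q / (m ΔT) = 13770 / (122.6 × 125.1)
c = 13770 / 15337.26 = 0.898 J/(g·°C)

c = 0.898 J/(g·°C)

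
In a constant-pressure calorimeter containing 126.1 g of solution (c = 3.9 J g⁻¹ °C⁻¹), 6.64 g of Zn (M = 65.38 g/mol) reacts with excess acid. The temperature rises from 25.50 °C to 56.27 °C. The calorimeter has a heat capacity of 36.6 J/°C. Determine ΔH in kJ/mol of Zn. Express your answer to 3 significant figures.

ΔH = -160 kJ/mol

|ΔT| = |56.27 − 25.50| = 30.77 °C
|q_surr| = (126.1 × 3.9 + 36.6) × 30.77 = 528.39 × 30.77 = 16260 J
n(Zn) = 6.64 / 65.38 = 0.1016 mol
Temperature rose, so q_rxn = −|q_surr| = -16.26 kJ
ΔH = q_rxn / n = -160.0 kJ/mol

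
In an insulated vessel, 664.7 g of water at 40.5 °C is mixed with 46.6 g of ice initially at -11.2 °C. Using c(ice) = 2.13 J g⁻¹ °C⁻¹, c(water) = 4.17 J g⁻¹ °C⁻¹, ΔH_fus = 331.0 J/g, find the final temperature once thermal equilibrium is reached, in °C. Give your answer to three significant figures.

Heat to bring ice to 0 °C and melt it: q₁ = 46.6×2.13×11.2 + 46.6×331.0 = 16536 J
Heat the water can supply cooling to 0 °C: 664.7×4.17×40.5 = 112258 J > q₁, so all ice melts.
Energy balance: 664.7×4.17×(40.5 − T) = 16536 + 46.6×4.17×(T − 0)
2771.799(40.5 − T) = 16536 + 194.322 T
112258 − 16536 = 2966.121 T
T = 95722 / 2966.121 = 32.27 °C

T_f = 32.3 °C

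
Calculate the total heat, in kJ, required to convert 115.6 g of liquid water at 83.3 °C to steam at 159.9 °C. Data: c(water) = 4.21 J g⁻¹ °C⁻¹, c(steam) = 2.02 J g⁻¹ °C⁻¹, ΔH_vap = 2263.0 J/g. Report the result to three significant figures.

q = 284 kJ

q1 (heat water 83.3→100.0 °C): 115.6 × 4.21 × 16.7 = 8127 J
q2 (vaporize at 100 °C): 115.6 × 2263.0 = 261603 J
q3 (heat steam 100.0→159.9 °C): 115.6 × 2.02 × 59.9 = 13987 J
Total: 8127 + 261603 + 13987 = 283717 J = 284 kJ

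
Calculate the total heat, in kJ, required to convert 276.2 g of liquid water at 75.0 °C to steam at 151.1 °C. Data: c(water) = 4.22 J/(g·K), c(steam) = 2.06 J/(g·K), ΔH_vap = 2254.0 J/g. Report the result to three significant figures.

q1 (heat water 75.0→100.0 °C): 276.2 × 4.22 × 25.0 = 29139 J
q2 (vaporize at 100 °C): 276.2 × 2254.0 = 622555 J
q3 (heat steam 100.0→151.1 °C): 276.2 × 2.06 × 51.1 = 29074 J
Total: 29139 + 622555 + 29074 = 680768 J = 681 kJ

q = 681 kJ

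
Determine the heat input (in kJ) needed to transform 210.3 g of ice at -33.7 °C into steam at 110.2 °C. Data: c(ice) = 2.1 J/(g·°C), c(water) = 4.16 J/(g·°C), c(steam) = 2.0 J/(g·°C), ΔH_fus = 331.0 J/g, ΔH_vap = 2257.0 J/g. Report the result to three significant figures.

q = 651 kJ

q1 (heat ice -33.7→0.0 °C): 210.3 × 2.1 × 33.7 = 14883 J
q2 (melt at 0 °C): 210.3 × 331.0 = 69609 J
q3 (heat water 0.0→100.0 °C): 210.3 × 4.16 × 100.0 = 87485 J
q4 (vaporize at 100 °C): 210.3 × 2257.0 = 474647 J
q5 (heat steam 100.0→110.2 °C): 210.3 × 2.0 × 10.2 = 4290 J
Total: 14883 + 69609 + 87485 + 474647 + 4290 = 650914 J = 651 kJ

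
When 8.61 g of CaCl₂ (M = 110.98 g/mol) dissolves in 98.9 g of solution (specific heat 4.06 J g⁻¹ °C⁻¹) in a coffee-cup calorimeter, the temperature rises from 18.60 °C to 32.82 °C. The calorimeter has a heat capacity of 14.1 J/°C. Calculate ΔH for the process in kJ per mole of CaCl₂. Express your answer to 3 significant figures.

|ΔT| = |32.82 − 18.60| = 14.22 °C
|q_surr| = (98.9 × 4.06 + 14.1) × 14.22 = 415.634 × 14.22 = 5910 J
n(CaCl₂) = 8.61 / 110.98 = 0.07758 mol
Temperature rose, so q_rxn = −|q_surr| = -5.910 kJ
ΔH = q_rxn / n = -76.18 kJ/mol

ΔH = -76.2 kJ/mol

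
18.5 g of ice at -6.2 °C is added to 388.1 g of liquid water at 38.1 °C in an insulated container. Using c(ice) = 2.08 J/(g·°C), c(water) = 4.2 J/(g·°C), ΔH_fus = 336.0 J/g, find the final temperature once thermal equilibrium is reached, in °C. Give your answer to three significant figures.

T_f = 32.6 °C

Heat to bring ice to 0 °C and melt it: q₁ = 18.5×2.08×6.2 + 18.5×336.0 = 6454.6 J
Heat the water can supply cooling to 0 °C: 388.1×4.2×38.1 = 62103.8 J > q₁, so all ice melts.
Energy balance: 388.1×4.2×(38.1 − T) = 6454.6 + 18.5×4.2×(T − 0)
1630.02(38.1 − T) = 6454.6 + 77.7 T
62103.8 − 6454.6 = 1707.72 T
T = 55649.2 / 1707.72 = 32.59 °C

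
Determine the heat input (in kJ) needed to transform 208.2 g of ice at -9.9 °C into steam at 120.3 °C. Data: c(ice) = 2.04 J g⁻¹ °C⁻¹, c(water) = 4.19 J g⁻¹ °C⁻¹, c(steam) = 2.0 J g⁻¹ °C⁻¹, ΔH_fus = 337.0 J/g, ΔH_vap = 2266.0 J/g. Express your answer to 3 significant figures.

q = 642 kJ

q1 (heat ice -9.9→0.0 °C): 208.2 × 2.04 × 9.9 = 4205 J
q2 (melt at 0 °C): 208.2 × 337.0 = 70163 J
q3 (heat water 0.0→100.0 °C): 208.2 × 4.19 × 100.0 = 87236 J
q4 (vaporize at 100 °C): 208.2 × 2266.0 = 471781 J
q5 (heat steam 100.0→120.3 °C): 208.2 × 2.0 × 20.3 = 8453 J
Total: 4205 + 70163 + 87236 + 471781 + 8453 = 641838 J = 642 kJ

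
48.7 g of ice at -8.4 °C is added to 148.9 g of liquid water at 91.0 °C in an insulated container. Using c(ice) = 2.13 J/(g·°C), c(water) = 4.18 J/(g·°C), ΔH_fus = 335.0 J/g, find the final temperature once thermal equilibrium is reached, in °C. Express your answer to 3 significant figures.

Heat to bring ice to 0 °C and melt it: q₁ = 48.7×2.13×8.4 + 48.7×335.0 = 17186 J
Heat the water can supply cooling to 0 °C: 148.9×4.18×91.0 = 56638.6 J > q₁, so all ice melts.
Energy balance: 148.9×4.18×(91.0 − T) = 17186 + 48.7×4.18×(T − 0)
622.402(91.0 − T) = 17186 + 203.566 T
56638.6 − 17186 = 825.968 T
T = 39452.6 / 825.968 = 47.77 °C

T_f = 47.8 °C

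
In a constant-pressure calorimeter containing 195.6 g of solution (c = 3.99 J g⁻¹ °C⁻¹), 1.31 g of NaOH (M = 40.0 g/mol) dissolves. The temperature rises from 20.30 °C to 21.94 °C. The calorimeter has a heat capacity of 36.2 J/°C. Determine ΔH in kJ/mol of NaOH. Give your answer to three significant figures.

ΔH = -40.9 kJ/mol

|ΔT| = |21.94 − 20.30| = 1.64 °C
|q_surr| = (195.6 × 3.99 + 36.2) × 1.64 = 816.644 × 1.64 = 1339 J
n(NaOH) = 1.31 / 40.0 = 0.03275 mol
Temperature rose, so q_rxn = −|q_surr| = -1.339 kJ
ΔH = q_rxn / n = -40.89 kJ/mol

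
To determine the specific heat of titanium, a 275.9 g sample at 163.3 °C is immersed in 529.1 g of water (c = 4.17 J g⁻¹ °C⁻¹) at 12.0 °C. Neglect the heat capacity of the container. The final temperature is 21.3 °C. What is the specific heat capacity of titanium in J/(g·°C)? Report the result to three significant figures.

c = 0.524 J/(g·°C)

q_gained = (529.1 × 4.17) × (21.3 − 12.0) = 20520 J
q_lost = 275.9 × c × (163.3 − 21.3) = 39177.8 c
Set equal: c = 20520 / 39177.8 = 0.524 J/(g·°C)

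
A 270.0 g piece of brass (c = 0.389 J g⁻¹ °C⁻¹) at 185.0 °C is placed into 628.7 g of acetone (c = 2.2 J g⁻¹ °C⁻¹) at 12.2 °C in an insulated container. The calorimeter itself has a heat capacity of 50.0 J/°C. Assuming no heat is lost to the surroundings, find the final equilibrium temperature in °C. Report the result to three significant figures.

Heat lost by brass = heat gained by acetone + calorimeter.
(270.0)(0.389)(185.0 − T) = [(628.7)(2.2) + 50.0](T − 12.2)
105.03 (185.0 − T) = 1433.14 (T − 12.2)
19431 − 105.03 T = 1433.14 T − 17484
36915 = 1538.17 T
T = 24.00 °C

T_f = 24.0 °C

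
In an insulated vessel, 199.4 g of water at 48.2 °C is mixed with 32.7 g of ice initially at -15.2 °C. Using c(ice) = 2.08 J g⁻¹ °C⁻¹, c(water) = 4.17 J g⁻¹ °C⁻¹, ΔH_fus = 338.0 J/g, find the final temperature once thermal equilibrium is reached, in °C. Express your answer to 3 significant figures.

Heat to bring ice to 0 °C and melt it: q₁ = 32.7×2.08×15.2 + 32.7×338.0 = 12086 J
Heat the water can supply cooling to 0 °C: 199.4×4.17×48.2 = 40078.2 J > q₁, so all ice melts.
Energy balance: 199.4×4.17×(48.2 − T) = 12086 + 32.7×4.17×(T − 0)
831.498(48.2 − T) = 12086 + 136.359 T
40078.2 − 12086 = 967.857 T
T = 27992.2 / 967.857 = 28.92 °C

T_f = 28.9 °C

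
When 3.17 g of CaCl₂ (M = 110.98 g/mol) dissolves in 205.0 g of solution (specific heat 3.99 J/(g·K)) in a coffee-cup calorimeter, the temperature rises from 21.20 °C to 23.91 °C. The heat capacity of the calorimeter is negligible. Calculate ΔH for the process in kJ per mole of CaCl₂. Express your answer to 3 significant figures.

|ΔT| = |23.91 − 21.20| = 2.71 °C
|q_surr| = (205.0 × 3.99) × 2.71 = 817.95 × 2.71 = 2217 J
n(CaCl₂) = 3.17 / 110.98 = 0.02856 mol
Temperature rose, so q_rxn = −|q_surr| = -2.217 kJ
ΔH = q_rxn / n = -77.63 kJ/mol

ΔH = -77.6 kJ/mol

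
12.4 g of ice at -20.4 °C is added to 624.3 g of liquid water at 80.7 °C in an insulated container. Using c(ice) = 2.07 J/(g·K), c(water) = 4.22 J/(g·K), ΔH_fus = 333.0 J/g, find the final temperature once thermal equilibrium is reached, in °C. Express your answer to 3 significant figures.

Heat to bring ice to 0 °C and melt it: q₁ = 12.4×2.07×20.4 + 12.4×333.0 = 4652.8 J
Heat the water can supply cooling to 0 °C: 624.3×4.22×80.7 = 212608 J > q₁, so all ice melts.
Energy balance: 624.3×4.22×(80.7 − T) = 4652.8 + 12.4×4.22×(T − 0)
2634.546(80.7 − T) = 4652.8 + 52.328 T
212608 − 4652.8 = 2686.874 T
T = 207955.2 / 2686.874 = 77.40 °C

T_f = 77.4 °C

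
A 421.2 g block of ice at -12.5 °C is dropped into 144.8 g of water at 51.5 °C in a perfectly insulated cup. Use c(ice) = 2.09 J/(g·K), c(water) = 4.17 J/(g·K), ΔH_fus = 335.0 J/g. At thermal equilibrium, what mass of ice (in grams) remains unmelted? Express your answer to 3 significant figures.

m_ice remaining = 361 g

Heat to warm all ice to 0 °C: 421.2×2.09×12.5 = 11004 J
Heat released by water cooling to 0 °C: 144.8×4.17×51.5 = 31097 J
31097 J < 11004 + 421.2×335.0 = 152106 J, so not all ice melts; final T = 0 °C.
Heat left for melting: 31097 − 11004 = 20093 J
Mass melted = 20093 / 335.0 = 59.98 g
Ice remaining = 421.2 − 59.98 = 361.22 g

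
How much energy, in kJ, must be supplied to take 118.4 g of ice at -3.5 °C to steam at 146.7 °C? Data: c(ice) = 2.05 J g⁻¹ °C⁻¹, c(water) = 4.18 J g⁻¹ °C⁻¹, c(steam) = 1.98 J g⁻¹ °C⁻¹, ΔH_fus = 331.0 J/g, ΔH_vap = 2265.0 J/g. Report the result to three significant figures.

q1 (heat ice -3.5→0.0 °C): 118.4 × 2.05 × 3.5 = 850 J
q2 (melt at 0 °C): 118.4 × 331.0 = 39190 J
q3 (heat water 0.0→100.0 °C): 118.4 × 4.18 × 100.0 = 49491 J
q4 (vaporize at 100 °C): 118.4 × 2265.0 = 268176 J
q5 (heat steam 100.0→146.7 °C): 118.4 × 1.98 × 46.7 = 10948 J
Total: 850 + 39190 + 49491 + 268176 + 10948 = 368655 J = 369 kJ

q = 369 kJ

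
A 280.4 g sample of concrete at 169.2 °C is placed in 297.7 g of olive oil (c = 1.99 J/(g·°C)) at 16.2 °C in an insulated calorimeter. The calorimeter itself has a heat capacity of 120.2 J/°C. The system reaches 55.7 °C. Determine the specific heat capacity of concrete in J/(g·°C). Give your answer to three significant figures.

c = 0.884 J/(g·°C)

q_gained = (297.7 × 1.99 + 120.2) × (55.7 − 16.2) = 28149 J
q_lost = 280.4 × c × (169.2 − 55.7) = 31825.4 c
Set equal: c = 28149 / 31825.4 = 0.884 J/(g·°C)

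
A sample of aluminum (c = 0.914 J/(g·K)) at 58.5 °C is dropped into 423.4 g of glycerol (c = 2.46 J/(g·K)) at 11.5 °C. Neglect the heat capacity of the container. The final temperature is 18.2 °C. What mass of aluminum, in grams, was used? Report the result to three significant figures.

q_gained = (423.4 × 2.46) × (18.2 − 11.5) = 6978 J
q_lost = m × 0.914 × (58.5 − 18.2) = 36.8342 m
m = 6978 / 36.8342 = 189 g

m = 189 g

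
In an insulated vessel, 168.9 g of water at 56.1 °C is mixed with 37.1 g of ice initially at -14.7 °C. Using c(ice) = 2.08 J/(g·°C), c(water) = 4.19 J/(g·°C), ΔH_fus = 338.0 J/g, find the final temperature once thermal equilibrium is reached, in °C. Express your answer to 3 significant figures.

Heat to bring ice to 0 °C and melt it: q₁ = 37.1×2.08×14.7 + 37.1×338.0 = 13674 J
Heat the water can supply cooling to 0 °C: 168.9×4.19×56.1 = 39701.5 J > q₁, so all ice melts.
Energy balance: 168.9×4.19×(56.1 − T) = 13674 + 37.1×4.19×(T − 0)
707.691(56.1 − T) = 13674 + 155.449 T
39701.5 − 13674 = 863.140 T
T = 26027.5 / 863.140 = 30.15 °C

T_f = 30.2 °C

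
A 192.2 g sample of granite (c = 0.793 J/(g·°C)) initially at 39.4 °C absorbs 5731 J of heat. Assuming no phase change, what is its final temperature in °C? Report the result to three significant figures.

ΔT = q / (m c) = 5731 / (192.2 × 0.793) = 37.60 °C
T_f = 39.4 + 37.60 = 77.00 °C

T_f = 77.0 °C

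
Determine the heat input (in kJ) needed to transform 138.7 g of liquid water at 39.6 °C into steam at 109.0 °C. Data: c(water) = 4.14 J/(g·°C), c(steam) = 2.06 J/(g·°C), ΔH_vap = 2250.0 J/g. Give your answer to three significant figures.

q1 (heat water 39.6→100.0 °C): 138.7 × 4.14 × 60.4 = 34683 J
q2 (vaporize at 100 °C): 138.7 × 2250.0 = 312075 J
q3 (heat steam 100.0→109.0 °C): 138.7 × 2.06 × 9.0 = 2571 J
Total: 34683 + 312075 + 2571 = 349329 J = 349 kJ

q = 349 kJ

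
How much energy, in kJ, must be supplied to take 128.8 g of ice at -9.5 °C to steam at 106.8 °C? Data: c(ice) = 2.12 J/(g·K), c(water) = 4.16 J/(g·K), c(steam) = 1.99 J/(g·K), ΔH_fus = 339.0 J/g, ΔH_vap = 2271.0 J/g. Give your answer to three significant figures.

q = 394 kJ

q1 (heat ice -9.5→0.0 °C): 128.8 × 2.12 × 9.5 = 2594 J
q2 (melt at 0 °C): 128.8 × 339.0 = 43663 J
q3 (heat water 0.0→100.0 °C): 128.8 × 4.16 × 100.0 = 53581 J
q4 (vaporize at 100 °C): 128.8 × 2271.0 = 292505 J
q5 (heat steam 100.0→106.8 °C): 128.8 × 1.99 × 6.8 = 1743 J
Total: 2594 + 43663 + 53581 + 292505 + 1743 = 394086 J = 394 kJ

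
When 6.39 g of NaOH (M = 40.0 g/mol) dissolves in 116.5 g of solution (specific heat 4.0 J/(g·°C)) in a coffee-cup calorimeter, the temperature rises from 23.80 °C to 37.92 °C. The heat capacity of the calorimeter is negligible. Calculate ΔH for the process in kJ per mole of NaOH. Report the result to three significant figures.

ΔH = -41.2 kJ/mol

|ΔT| = |37.92 − 23.80| = 14.12 °C
|q_surr| = (116.5 × 4.0) × 14.12 = 466 × 14.12 = 6580 J
n(NaOH) = 6.39 / 40.0 = 0.1598 mol
Temperature rose, so q_rxn = −|q_surr| = -6.580 kJ
ΔH = q_rxn / n = -41.18 kJ/mol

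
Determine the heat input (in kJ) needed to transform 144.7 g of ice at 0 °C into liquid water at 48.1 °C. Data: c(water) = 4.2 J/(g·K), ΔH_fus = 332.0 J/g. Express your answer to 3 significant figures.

q1 (melt at 0 °C): 144.7 × 332.0 = 48040 J
q2 (heat water 0.0→48.1 °C): 144.7 × 4.2 × 48.1 = 29232 J
Total: 48040 + 29232 = 77272 J = 77.3 kJ

q = 77.3 kJ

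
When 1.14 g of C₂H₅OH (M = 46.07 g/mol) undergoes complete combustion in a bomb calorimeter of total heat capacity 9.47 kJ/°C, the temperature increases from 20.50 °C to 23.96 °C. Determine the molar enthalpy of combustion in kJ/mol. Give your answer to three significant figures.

ΔH = -1320 kJ/mol

ΔT = 23.96 − 20.50 = 3.46 °C
q_cal = C_cal × ΔT = 9.47 × 3.46 = 32.7662 kJ
n = 1.14 / 46.07 = 0.02474 mol
q_rxn = −q_cal = -32.7662 kJ
ΔH = -32.7662 / 0.02474 = -1324 kJ/mol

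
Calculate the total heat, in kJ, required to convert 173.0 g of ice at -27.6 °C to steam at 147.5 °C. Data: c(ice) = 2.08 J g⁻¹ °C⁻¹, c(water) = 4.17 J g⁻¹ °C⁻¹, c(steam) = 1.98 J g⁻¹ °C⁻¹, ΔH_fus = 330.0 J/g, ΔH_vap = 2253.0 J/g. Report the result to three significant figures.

q1 (heat ice -27.6→0.0 °C): 173.0 × 2.08 × 27.6 = 9932 J
q2 (melt at 0 °C): 173.0 × 330.0 = 57090 J
q3 (heat water 0.0→100.0 °C): 173.0 × 4.17 × 100.0 = 72141 J
q4 (vaporize at 100 °C): 173.0 × 2253.0 = 389769 J
q5 (heat steam 100.0→147.5 °C): 173.0 × 1.98 × 47.5 = 16271 J
Total: 9932 + 57090 + 72141 + 389769 + 16271 = 545203 J = 545 kJ

q = 545 kJ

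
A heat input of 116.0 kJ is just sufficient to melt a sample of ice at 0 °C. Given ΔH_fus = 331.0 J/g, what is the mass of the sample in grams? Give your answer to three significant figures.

m = 350 g

m = q / ΔH_fus = 116000 J / 331.0 J/g = 350 g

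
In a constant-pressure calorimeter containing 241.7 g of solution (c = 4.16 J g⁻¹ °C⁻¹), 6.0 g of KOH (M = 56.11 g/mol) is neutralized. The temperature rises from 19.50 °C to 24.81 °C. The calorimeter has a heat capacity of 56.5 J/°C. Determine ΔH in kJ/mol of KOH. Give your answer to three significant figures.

|ΔT| = |24.81 − 19.50| = 5.31 °C
|q_surr| = (241.7 × 4.16 + 56.5) × 5.31 = 1061.972 × 5.31 = 5639.1 J
n(KOH) = 6.0 / 56.11 = 0.10693 mol
Temperature rose, so q_rxn = −|q_surr| = -5.6391 kJ
ΔH = q_rxn / n = -52.74 kJ/mol

ΔH = -52.7 kJ/mol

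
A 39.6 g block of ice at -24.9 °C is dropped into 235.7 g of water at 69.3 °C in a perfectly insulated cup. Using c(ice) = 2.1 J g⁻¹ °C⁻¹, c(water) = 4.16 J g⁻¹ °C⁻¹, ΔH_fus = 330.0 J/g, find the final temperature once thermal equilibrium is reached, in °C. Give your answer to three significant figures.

T_f = 46.1 °C

Heat to bring ice to 0 °C and melt it: q₁ = 39.6×2.1×24.9 + 39.6×330.0 = 15139 J
Heat the water can supply cooling to 0 °C: 235.7×4.16×69.3 = 67949.5 J > q₁, so all ice melts.
Energy balance: 235.7×4.16×(69.3 − T) = 15139 + 39.6×4.16×(T − 0)
980.512(69.3 − T) = 15139 + 164.736 T
67949.5 − 15139 = 1145.248 T
T = 52810.5 / 1145.248 = 46.11 °C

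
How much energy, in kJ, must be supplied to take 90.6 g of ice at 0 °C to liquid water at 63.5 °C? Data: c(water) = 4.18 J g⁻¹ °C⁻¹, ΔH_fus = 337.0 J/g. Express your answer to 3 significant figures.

q = 54.6 kJ

q1 (melt at 0 °C): 90.6 × 337.0 = 30532 J
q2 (heat water 0.0→63.5 °C): 90.6 × 4.18 × 63.5 = 24048 J
Total: 30532 + 24048 = 54580 J = 54.6 kJ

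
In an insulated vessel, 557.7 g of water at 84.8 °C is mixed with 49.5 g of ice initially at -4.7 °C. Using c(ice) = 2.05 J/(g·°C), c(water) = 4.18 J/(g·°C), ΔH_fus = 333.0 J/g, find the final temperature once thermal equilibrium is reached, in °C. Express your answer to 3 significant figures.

T_f = 71.2 °C

Heat to bring ice to 0 °C and melt it: q₁ = 49.5×2.05×4.7 + 49.5×333.0 = 16960 J
Heat the water can supply cooling to 0 °C: 557.7×4.18×84.8 = 197685 J > q₁, so all ice melts.
Energy balance: 557.7×4.18×(84.8 − T) = 16960 + 49.5×4.18×(T − 0)
2331.186(84.8 − T) = 16960 + 206.91 T
197685 − 16960 = 2538.096 T
T = 180725 / 2538.096 = 71.20 °C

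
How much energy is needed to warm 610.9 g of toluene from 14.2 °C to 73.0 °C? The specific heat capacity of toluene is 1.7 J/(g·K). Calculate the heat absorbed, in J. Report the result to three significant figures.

q = 61100 J

q = m c ΔT = 610.9 × 1.7 × (73.0 − 14.2)
q = 610.9 × 1.7 × 58.8 = 61070 J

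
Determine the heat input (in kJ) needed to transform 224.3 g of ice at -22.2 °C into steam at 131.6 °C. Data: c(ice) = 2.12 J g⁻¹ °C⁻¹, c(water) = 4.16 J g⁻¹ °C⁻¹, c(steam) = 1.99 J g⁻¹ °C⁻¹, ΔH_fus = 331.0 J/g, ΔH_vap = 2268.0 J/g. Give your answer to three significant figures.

q1 (heat ice -22.2→0.0 °C): 224.3 × 2.12 × 22.2 = 10556 J
q2 (melt at 0 °C): 224.3 × 331.0 = 74243 J
q3 (heat water 0.0→100.0 °C): 224.3 × 4.16 × 100.0 = 93309 J
q4 (vaporize at 100 °C): 224.3 × 2268.0 = 508712 J
q5 (heat steam 100.0→131.6 °C): 224.3 × 1.99 × 31.6 = 14105 J
Total: 10556 + 74243 + 93309 + 508712 + 14105 = 700925 J = 701 kJ

q = 701 kJ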